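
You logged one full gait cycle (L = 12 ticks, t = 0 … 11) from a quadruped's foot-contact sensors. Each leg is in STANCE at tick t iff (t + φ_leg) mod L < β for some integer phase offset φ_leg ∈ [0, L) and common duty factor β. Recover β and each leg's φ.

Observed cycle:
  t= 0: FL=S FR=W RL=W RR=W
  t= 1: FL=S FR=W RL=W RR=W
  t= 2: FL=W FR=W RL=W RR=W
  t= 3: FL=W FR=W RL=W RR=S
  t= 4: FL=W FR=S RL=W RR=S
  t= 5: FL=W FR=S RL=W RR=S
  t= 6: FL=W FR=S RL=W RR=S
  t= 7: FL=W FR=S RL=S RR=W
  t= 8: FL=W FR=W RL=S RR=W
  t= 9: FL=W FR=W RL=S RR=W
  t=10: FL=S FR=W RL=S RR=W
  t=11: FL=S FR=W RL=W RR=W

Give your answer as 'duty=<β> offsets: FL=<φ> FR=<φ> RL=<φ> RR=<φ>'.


duty β = stance ticks per leg = 4
FL: stance ticks = 4; W→S at t=10 → φ=2
FR: stance ticks = 4; W→S at t=4 → φ=8
RL: stance ticks = 4; W→S at t=7 → φ=5
RR: stance ticks = 4; W→S at t=3 → φ=9

duty=4 offsets: FL=2 FR=8 RL=5 RR=9


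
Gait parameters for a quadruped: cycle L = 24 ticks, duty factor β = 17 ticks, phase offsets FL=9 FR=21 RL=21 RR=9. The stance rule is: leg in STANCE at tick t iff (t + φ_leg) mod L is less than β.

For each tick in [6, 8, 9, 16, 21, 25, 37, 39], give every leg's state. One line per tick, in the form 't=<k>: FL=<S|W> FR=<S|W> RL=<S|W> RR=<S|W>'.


t=6: phase=(15,3,3,15) vs β=17 → FL=S FR=S RL=S RR=S
t=8: phase=(17,5,5,17) vs β=17 → FL=W FR=S RL=S RR=W
t=9: phase=(18,6,6,18) vs β=17 → FL=W FR=S RL=S RR=W
t=16: phase=(1,13,13,1) vs β=17 → FL=S FR=S RL=S RR=S
t=21: phase=(6,18,18,6) vs β=17 → FL=S FR=W RL=W RR=S
t=25: phase=(10,22,22,10) vs β=17 → FL=S FR=W RL=W RR=S
t=37: phase=(22,10,10,22) vs β=17 → FL=W FR=S RL=S RR=W
t=39: phase=(0,12,12,0) vs β=17 → FL=S FR=S RL=S RR=S

t=6: FL=S FR=S RL=S RR=S
t=8: FL=W FR=S RL=S RR=W
t=9: FL=W FR=S RL=S RR=W
t=16: FL=S FR=S RL=S RR=S
t=21: FL=S FR=W RL=W RR=S
t=25: FL=S FR=W RL=W RR=S
t=37: FL=W FR=S RL=S RR=W
t=39: FL=S FR=S RL=S RR=S


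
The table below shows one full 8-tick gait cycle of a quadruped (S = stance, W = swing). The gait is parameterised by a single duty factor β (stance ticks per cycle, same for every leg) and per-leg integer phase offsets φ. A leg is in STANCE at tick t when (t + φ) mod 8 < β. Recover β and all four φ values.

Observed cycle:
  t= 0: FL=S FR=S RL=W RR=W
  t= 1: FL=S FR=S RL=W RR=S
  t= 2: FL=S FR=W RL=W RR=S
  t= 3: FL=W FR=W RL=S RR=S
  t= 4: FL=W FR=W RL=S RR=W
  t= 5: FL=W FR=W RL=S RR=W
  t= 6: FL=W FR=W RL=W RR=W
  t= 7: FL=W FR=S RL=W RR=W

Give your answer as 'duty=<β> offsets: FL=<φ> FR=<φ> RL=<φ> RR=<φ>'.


duty β = stance ticks per leg = 3
FL: stance ticks = 3; W→S at t=0 → φ=0
FR: stance ticks = 3; W→S at t=7 → φ=1
RL: stance ticks = 3; W→S at t=3 → φ=5
RR: stance ticks = 3; W→S at t=1 → φ=7

duty=3 offsets: FL=0 FR=1 RL=5 RR=7


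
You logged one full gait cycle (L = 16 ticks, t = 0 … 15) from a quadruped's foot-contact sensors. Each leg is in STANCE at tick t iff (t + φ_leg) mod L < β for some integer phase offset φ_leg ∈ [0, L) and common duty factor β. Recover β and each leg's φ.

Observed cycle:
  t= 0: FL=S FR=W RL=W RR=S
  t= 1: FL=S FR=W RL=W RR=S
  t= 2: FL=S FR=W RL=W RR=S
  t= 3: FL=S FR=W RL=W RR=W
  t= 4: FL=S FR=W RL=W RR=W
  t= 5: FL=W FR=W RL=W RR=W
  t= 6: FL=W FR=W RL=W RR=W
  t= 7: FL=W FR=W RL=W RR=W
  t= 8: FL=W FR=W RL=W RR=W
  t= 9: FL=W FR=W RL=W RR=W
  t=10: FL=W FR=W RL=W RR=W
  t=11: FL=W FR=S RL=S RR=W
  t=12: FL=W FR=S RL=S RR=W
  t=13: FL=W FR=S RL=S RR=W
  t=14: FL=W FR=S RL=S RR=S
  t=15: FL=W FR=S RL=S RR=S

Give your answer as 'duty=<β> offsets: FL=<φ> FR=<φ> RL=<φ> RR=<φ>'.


duty=5 offsets: FL=0 FR=5 RL=5 RR=2

duty β = stance ticks per leg = 5
FL: stance ticks = 5; W→S at t=0 → φ=0
FR: stance ticks = 5; W→S at t=11 → φ=5
RL: stance ticks = 5; W→S at t=11 → φ=5
RR: stance ticks = 5; W→S at t=14 → φ=2


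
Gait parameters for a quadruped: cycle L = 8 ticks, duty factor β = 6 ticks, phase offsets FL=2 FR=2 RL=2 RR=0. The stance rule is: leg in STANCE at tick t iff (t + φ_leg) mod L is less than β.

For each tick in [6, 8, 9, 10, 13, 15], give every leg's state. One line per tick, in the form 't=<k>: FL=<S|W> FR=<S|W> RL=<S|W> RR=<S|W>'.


t=6: phase=(0,0,0,6) vs β=6 → FL=S FR=S RL=S RR=W
t=8: phase=(2,2,2,0) vs β=6 → FL=S FR=S RL=S RR=S
t=9: phase=(3,3,3,1) vs β=6 → FL=S FR=S RL=S RR=S
t=10: phase=(4,4,4,2) vs β=6 → FL=S FR=S RL=S RR=S
t=13: phase=(7,7,7,5) vs β=6 → FL=W FR=W RL=W RR=S
t=15: phase=(1,1,1,7) vs β=6 → FL=S FR=S RL=S RR=W

t=6: FL=S FR=S RL=S RR=W
t=8: FL=S FR=S RL=S RR=S
t=9: FL=S FR=S RL=S RR=S
t=10: FL=S FR=S RL=S RR=S
t=13: FL=W FR=W RL=W RR=S
t=15: FL=S FR=S RL=S RR=W


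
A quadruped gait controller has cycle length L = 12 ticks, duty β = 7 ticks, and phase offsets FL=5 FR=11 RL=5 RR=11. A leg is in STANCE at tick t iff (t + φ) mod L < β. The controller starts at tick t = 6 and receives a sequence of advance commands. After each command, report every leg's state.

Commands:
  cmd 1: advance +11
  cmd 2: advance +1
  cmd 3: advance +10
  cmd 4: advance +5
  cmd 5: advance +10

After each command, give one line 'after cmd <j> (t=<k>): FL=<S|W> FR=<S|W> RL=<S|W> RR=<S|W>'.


after cmd 1 (t=17): FL=W FR=S RL=W RR=S
after cmd 2 (t=18): FL=W FR=S RL=W RR=S
after cmd 3 (t=28): FL=W FR=S RL=W RR=S
after cmd 4 (t=33): FL=S FR=W RL=S RR=W
after cmd 5 (t=43): FL=S FR=S RL=S RR=S

start t=6: FL=W FR=S RL=W RR=S
cmd 1: advance +11 → t=17, phase=(10,4,10,4) → FL=W FR=S RL=W RR=S
cmd 2: advance +1 → t=18, phase=(11,5,11,5) → FL=W FR=S RL=W RR=S
cmd 3: advance +10 → t=28, phase=(9,3,9,3) → FL=W FR=S RL=W RR=S
cmd 4: advance +5 → t=33, phase=(2,8,2,8) → FL=S FR=W RL=S RR=W
cmd 5: advance +10 → t=43, phase=(0,6,0,6) → FL=S FR=S RL=S RR=S


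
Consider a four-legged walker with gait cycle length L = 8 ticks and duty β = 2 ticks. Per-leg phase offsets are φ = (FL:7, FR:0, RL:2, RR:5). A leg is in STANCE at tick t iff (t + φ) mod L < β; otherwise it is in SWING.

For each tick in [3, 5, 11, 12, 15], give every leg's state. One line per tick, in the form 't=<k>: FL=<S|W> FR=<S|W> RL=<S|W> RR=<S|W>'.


t=3: FL=W FR=W RL=W RR=S
t=5: FL=W FR=W RL=W RR=W
t=11: FL=W FR=W RL=W RR=S
t=12: FL=W FR=W RL=W RR=S
t=15: FL=W FR=W RL=S RR=W

t=3: phase=(2,3,5,0) vs β=2 → FL=W FR=W RL=W RR=S
t=5: phase=(4,5,7,2) vs β=2 → FL=W FR=W RL=W RR=W
t=11: phase=(2,3,5,0) vs β=2 → FL=W FR=W RL=W RR=S
t=12: phase=(3,4,6,1) vs β=2 → FL=W FR=W RL=W RR=S
t=15: phase=(6,7,1,4) vs β=2 → FL=W FR=W RL=S RR=W


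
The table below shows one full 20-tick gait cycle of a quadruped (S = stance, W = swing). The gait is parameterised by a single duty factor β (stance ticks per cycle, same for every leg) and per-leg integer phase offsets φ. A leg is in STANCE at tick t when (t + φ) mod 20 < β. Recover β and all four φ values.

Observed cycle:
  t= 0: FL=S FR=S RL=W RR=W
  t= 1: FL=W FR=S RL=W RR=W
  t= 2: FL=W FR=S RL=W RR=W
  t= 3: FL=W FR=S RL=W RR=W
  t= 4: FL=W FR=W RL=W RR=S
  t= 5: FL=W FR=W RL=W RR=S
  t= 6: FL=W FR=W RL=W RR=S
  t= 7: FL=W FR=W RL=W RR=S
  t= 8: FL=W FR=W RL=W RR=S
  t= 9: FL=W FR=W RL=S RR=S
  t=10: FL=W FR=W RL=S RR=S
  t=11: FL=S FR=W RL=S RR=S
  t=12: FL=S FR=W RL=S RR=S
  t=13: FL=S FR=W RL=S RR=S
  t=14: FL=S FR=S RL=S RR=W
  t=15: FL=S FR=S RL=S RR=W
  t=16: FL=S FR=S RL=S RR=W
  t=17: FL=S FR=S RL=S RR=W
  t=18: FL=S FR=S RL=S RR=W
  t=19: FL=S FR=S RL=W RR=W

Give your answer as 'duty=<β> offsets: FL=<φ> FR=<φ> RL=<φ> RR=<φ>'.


duty β = stance ticks per leg = 10
FL: stance ticks = 10; W→S at t=11 → φ=9
FR: stance ticks = 10; W→S at t=14 → φ=6
RL: stance ticks = 10; W→S at t=9 → φ=11
RR: stance ticks = 10; W→S at t=4 → φ=16

duty=10 offsets: FL=9 FR=6 RL=11 RR=16


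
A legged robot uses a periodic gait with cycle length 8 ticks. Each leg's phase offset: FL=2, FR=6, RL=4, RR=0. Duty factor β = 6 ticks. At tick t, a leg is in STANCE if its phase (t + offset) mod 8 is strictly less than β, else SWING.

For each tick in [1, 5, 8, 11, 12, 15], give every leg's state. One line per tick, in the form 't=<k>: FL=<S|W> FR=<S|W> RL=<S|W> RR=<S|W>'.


t=1: FL=S FR=W RL=S RR=S
t=5: FL=W FR=S RL=S RR=S
t=8: FL=S FR=W RL=S RR=S
t=11: FL=S FR=S RL=W RR=S
t=12: FL=W FR=S RL=S RR=S
t=15: FL=S FR=S RL=S RR=W

t=1: phase=(3,7,5,1) vs β=6 → FL=S FR=W RL=S RR=S
t=5: phase=(7,3,1,5) vs β=6 → FL=W FR=S RL=S RR=S
t=8: phase=(2,6,4,0) vs β=6 → FL=S FR=W RL=S RR=S
t=11: phase=(5,1,7,3) vs β=6 → FL=S FR=S RL=W RR=S
t=12: phase=(6,2,0,4) vs β=6 → FL=W FR=S RL=S RR=S
t=15: phase=(1,5,3,7) vs β=6 → FL=S FR=S RL=S RR=W


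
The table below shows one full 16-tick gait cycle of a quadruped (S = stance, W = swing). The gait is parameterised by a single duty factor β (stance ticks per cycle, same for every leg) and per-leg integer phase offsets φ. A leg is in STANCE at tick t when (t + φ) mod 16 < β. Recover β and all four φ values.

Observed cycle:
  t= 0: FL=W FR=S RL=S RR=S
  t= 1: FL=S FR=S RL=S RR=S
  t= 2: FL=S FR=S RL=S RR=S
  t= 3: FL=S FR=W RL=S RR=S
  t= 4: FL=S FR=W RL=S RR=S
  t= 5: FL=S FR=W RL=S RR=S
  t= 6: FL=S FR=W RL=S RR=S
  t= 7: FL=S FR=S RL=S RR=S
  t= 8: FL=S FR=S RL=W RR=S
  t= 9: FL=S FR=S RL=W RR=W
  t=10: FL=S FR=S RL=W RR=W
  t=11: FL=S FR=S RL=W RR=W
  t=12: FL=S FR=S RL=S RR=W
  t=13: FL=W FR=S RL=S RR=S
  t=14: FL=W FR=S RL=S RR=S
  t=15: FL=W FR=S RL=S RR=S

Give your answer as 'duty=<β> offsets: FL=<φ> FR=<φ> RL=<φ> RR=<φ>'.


duty β = stance ticks per leg = 12
FL: stance ticks = 12; W→S at t=1 → φ=15
FR: stance ticks = 12; W→S at t=7 → φ=9
RL: stance ticks = 12; W→S at t=12 → φ=4
RR: stance ticks = 12; W→S at t=13 → φ=3

duty=12 offsets: FL=15 FR=9 RL=4 RR=3


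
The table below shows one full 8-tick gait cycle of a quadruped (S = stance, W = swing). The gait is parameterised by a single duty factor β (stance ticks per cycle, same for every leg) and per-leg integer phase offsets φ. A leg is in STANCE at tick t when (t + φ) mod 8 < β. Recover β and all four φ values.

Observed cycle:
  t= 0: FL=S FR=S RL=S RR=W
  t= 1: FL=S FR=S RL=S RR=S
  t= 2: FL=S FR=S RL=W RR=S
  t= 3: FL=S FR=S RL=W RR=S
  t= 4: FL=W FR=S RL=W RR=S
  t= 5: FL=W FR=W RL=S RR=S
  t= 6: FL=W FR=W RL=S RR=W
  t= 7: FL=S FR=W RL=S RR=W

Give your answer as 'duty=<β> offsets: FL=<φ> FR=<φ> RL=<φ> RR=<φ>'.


duty=5 offsets: FL=1 FR=0 RL=3 RR=7

duty β = stance ticks per leg = 5
FL: stance ticks = 5; W→S at t=7 → φ=1
FR: stance ticks = 5; W→S at t=0 → φ=0
RL: stance ticks = 5; W→S at t=5 → φ=3
RR: stance ticks = 5; W→S at t=1 → φ=7


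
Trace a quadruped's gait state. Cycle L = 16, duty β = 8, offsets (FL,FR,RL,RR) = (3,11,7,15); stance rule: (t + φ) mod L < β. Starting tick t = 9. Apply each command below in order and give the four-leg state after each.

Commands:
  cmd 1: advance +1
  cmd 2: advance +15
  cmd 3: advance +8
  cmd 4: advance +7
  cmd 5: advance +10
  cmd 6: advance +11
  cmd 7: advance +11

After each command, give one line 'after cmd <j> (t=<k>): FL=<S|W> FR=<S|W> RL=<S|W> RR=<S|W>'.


after cmd 1 (t=10): FL=W FR=S RL=S RR=W
after cmd 2 (t=25): FL=W FR=S RL=S RR=W
after cmd 3 (t=33): FL=S FR=W RL=W RR=S
after cmd 4 (t=40): FL=W FR=S RL=W RR=S
after cmd 5 (t=50): FL=S FR=W RL=W RR=S
after cmd 6 (t=61): FL=S FR=W RL=S RR=W
after cmd 7 (t=72): FL=W FR=S RL=W RR=S

start t=9: FL=W FR=S RL=S RR=W
cmd 1: advance +1 → t=10, phase=(13,5,1,9) → FL=W FR=S RL=S RR=W
cmd 2: advance +15 → t=25, phase=(12,4,0,8) → FL=W FR=S RL=S RR=W
cmd 3: advance +8 → t=33, phase=(4,12,8,0) → FL=S FR=W RL=W RR=S
cmd 4: advance +7 → t=40, phase=(11,3,15,7) → FL=W FR=S RL=W RR=S
cmd 5: advance +10 → t=50, phase=(5,13,9,1) → FL=S FR=W RL=W RR=S
cmd 6: advance +11 → t=61, phase=(0,8,4,12) → FL=S FR=W RL=S RR=W
cmd 7: advance +11 → t=72, phase=(11,3,15,7) → FL=W FR=S RL=W RR=S


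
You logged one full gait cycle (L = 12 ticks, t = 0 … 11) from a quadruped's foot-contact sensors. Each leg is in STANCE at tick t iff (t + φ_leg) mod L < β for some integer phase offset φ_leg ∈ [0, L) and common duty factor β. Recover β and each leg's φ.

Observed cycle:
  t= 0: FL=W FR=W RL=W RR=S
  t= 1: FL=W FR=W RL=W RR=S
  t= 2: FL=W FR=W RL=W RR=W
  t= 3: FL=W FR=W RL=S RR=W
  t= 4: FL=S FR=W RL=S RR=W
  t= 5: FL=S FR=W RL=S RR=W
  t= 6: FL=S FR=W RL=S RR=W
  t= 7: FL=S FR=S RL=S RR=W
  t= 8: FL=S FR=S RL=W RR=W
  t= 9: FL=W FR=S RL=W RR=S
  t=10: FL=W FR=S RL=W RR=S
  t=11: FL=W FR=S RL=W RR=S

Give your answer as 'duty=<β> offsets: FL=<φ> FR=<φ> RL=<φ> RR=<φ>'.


duty β = stance ticks per leg = 5
FL: stance ticks = 5; W→S at t=4 → φ=8
FR: stance ticks = 5; W→S at t=7 → φ=5
RL: stance ticks = 5; W→S at t=3 → φ=9
RR: stance ticks = 5; W→S at t=9 → φ=3

duty=5 offsets: FL=8 FR=5 RL=9 RR=3


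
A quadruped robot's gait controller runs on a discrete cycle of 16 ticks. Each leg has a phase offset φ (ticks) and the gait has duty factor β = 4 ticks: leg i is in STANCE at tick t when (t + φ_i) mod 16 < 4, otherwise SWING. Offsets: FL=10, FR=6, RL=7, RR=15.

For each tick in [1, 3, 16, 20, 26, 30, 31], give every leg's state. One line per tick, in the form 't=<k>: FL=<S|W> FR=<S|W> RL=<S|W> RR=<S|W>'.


t=1: phase=(11,7,8,0) vs β=4 → FL=W FR=W RL=W RR=S
t=3: phase=(13,9,10,2) vs β=4 → FL=W FR=W RL=W RR=S
t=16: phase=(10,6,7,15) vs β=4 → FL=W FR=W RL=W RR=W
t=20: phase=(14,10,11,3) vs β=4 → FL=W FR=W RL=W RR=S
t=26: phase=(4,0,1,9) vs β=4 → FL=W FR=S RL=S RR=W
t=30: phase=(8,4,5,13) vs β=4 → FL=W FR=W RL=W RR=W
t=31: phase=(9,5,6,14) vs β=4 → FL=W FR=W RL=W RR=W

t=1: FL=W FR=W RL=W RR=S
t=3: FL=W FR=W RL=W RR=S
t=16: FL=W FR=W RL=W RR=W
t=20: FL=W FR=W RL=W RR=S
t=26: FL=W FR=S RL=S RR=W
t=30: FL=W FR=W RL=W RR=W
t=31: FL=W FR=W RL=W RR=W


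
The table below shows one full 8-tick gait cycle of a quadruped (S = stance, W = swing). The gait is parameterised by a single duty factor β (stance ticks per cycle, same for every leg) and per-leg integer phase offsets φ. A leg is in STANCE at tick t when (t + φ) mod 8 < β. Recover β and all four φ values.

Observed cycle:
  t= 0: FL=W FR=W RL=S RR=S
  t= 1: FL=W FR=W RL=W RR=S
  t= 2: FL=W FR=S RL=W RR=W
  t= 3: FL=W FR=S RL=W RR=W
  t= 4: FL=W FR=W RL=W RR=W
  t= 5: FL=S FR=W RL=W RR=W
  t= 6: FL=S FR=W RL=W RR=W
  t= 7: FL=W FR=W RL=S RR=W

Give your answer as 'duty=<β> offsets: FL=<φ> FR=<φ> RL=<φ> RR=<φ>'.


duty β = stance ticks per leg = 2
FL: stance ticks = 2; W→S at t=5 → φ=3
FR: stance ticks = 2; W→S at t=2 → φ=6
RL: stance ticks = 2; W→S at t=7 → φ=1
RR: stance ticks = 2; W→S at t=0 → φ=0

duty=2 offsets: FL=3 FR=6 RL=1 RR=0


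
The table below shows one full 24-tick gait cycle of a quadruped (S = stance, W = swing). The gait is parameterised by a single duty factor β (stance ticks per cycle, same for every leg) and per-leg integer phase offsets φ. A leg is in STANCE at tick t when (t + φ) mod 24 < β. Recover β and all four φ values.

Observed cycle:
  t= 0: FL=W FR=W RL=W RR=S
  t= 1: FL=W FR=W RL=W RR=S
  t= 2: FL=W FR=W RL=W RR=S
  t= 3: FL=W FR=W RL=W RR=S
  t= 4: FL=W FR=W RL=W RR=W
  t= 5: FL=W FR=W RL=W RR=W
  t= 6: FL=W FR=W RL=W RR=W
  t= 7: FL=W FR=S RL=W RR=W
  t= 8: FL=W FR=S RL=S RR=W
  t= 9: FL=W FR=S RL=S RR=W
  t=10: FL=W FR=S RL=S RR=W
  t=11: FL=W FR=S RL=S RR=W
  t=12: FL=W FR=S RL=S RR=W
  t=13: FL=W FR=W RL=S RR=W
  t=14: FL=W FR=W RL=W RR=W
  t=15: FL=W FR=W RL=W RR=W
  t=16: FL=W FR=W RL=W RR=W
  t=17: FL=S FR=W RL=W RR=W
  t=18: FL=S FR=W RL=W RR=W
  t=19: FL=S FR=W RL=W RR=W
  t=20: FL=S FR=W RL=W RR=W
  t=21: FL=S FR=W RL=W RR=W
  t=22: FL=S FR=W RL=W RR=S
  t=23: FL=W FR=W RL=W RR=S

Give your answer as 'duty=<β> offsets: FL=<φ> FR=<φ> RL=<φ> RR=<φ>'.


duty=6 offsets: FL=7 FR=17 RL=16 RR=2

duty β = stance ticks per leg = 6
FL: stance ticks = 6; W→S at t=17 → φ=7
FR: stance ticks = 6; W→S at t=7 → φ=17
RL: stance ticks = 6; W→S at t=8 → φ=16
RR: stance ticks = 6; W→S at t=22 → φ=2


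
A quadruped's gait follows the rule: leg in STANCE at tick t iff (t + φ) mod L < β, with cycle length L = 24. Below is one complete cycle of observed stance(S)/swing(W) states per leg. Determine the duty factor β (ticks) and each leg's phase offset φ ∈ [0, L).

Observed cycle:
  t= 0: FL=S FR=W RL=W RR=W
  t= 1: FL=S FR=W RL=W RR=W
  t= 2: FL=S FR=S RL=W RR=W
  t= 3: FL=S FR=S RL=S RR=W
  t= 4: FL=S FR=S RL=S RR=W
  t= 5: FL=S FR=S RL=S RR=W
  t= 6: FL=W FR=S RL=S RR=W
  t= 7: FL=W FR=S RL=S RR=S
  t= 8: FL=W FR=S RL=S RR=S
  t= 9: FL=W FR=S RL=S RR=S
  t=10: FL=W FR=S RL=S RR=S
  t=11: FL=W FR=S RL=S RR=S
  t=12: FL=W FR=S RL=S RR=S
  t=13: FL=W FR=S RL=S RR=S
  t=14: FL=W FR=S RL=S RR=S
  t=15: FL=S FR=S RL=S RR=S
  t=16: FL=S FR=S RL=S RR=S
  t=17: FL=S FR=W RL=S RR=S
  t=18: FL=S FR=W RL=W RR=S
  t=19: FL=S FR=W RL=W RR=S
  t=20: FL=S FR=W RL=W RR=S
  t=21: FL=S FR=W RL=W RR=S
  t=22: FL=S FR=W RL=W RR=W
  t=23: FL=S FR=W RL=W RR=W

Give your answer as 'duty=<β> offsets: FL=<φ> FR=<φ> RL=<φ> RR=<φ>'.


duty β = stance ticks per leg = 15
FL: stance ticks = 15; W→S at t=15 → φ=9
FR: stance ticks = 15; W→S at t=2 → φ=22
RL: stance ticks = 15; W→S at t=3 → φ=21
RR: stance ticks = 15; W→S at t=7 → φ=17

duty=15 offsets: FL=9 FR=22 RL=21 RR=17


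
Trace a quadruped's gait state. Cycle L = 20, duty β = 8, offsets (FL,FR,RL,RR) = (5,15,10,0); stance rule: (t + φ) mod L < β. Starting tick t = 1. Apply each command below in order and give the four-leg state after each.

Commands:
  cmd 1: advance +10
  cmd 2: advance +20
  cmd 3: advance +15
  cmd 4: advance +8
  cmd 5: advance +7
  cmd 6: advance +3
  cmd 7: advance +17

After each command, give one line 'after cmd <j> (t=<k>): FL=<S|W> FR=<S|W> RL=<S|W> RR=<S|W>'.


after cmd 1 (t=11): FL=W FR=S RL=S RR=W
after cmd 2 (t=31): FL=W FR=S RL=S RR=W
after cmd 3 (t=46): FL=W FR=S RL=W RR=S
after cmd 4 (t=54): FL=W FR=W RL=S RR=W
after cmd 5 (t=61): FL=S FR=W RL=W RR=S
after cmd 6 (t=64): FL=W FR=W RL=W RR=S
after cmd 7 (t=81): FL=S FR=W RL=W RR=S

start t=1: FL=S FR=W RL=W RR=S
cmd 1: advance +10 → t=11, phase=(16,6,1,11) → FL=W FR=S RL=S RR=W
cmd 2: advance +20 → t=31, phase=(16,6,1,11) → FL=W FR=S RL=S RR=W
cmd 3: advance +15 → t=46, phase=(11,1,16,6) → FL=W FR=S RL=W RR=S
cmd 4: advance +8 → t=54, phase=(19,9,4,14) → FL=W FR=W RL=S RR=W
cmd 5: advance +7 → t=61, phase=(6,16,11,1) → FL=S FR=W RL=W RR=S
cmd 6: advance +3 → t=64, phase=(9,19,14,4) → FL=W FR=W RL=W RR=S
cmd 7: advance +17 → t=81, phase=(6,16,11,1) → FL=S FR=W RL=W RR=S


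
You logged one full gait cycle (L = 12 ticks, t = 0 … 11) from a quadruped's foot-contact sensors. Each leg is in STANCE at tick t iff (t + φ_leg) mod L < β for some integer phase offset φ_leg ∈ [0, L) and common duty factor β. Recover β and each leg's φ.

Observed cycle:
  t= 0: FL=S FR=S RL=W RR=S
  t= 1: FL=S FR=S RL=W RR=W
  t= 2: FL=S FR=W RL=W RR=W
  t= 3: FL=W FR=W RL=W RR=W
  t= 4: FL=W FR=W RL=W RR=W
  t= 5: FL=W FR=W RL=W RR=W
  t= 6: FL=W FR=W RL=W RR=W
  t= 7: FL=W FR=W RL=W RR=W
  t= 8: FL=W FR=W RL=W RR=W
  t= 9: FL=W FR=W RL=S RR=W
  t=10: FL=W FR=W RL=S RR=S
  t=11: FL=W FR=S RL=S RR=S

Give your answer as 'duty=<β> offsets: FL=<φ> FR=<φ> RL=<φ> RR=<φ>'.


duty β = stance ticks per leg = 3
FL: stance ticks = 3; W→S at t=0 → φ=0
FR: stance ticks = 3; W→S at t=11 → φ=1
RL: stance ticks = 3; W→S at t=9 → φ=3
RR: stance ticks = 3; W→S at t=10 → φ=2

duty=3 offsets: FL=0 FR=1 RL=3 RR=2


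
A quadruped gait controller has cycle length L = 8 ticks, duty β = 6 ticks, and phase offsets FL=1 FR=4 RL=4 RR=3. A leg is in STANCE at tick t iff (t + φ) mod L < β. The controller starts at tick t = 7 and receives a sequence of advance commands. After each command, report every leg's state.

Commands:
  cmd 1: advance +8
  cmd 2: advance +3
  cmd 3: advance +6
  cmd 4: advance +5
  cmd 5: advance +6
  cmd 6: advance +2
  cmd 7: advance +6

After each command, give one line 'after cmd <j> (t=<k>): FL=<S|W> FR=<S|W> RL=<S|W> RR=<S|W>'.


start t=7: FL=S FR=S RL=S RR=S
cmd 1: advance +8 → t=15, phase=(0,3,3,2) → FL=S FR=S RL=S RR=S
cmd 2: advance +3 → t=18, phase=(3,6,6,5) → FL=S FR=W RL=W RR=S
cmd 3: advance +6 → t=24, phase=(1,4,4,3) → FL=S FR=S RL=S RR=S
cmd 4: advance +5 → t=29, phase=(6,1,1,0) → FL=W FR=S RL=S RR=S
cmd 5: advance +6 → t=35, phase=(4,7,7,6) → FL=S FR=W RL=W RR=W
cmd 6: advance +2 → t=37, phase=(6,1,1,0) → FL=W FR=S RL=S RR=S
cmd 7: advance +6 → t=43, phase=(4,7,7,6) → FL=S FR=W RL=W RR=W

after cmd 1 (t=15): FL=S FR=S RL=S RR=S
after cmd 2 (t=18): FL=S FR=W RL=W RR=S
after cmd 3 (t=24): FL=S FR=S RL=S RR=S
after cmd 4 (t=29): FL=W FR=S RL=S RR=S
after cmd 5 (t=35): FL=S FR=W RL=W RR=W
after cmd 6 (t=37): FL=W FR=S RL=S RR=S
after cmd 7 (t=43): FL=S FR=W RL=W RR=W


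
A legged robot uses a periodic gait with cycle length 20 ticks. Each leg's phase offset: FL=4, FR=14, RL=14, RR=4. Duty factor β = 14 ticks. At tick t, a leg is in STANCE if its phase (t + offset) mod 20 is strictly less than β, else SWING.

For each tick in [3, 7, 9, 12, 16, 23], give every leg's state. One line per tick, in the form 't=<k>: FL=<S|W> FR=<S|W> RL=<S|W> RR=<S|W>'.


t=3: FL=S FR=W RL=W RR=S
t=7: FL=S FR=S RL=S RR=S
t=9: FL=S FR=S RL=S RR=S
t=12: FL=W FR=S RL=S RR=W
t=16: FL=S FR=S RL=S RR=S
t=23: FL=S FR=W RL=W RR=S

t=3: phase=(7,17,17,7) vs β=14 → FL=S FR=W RL=W RR=S
t=7: phase=(11,1,1,11) vs β=14 → FL=S FR=S RL=S RR=S
t=9: phase=(13,3,3,13) vs β=14 → FL=S FR=S RL=S RR=S
t=12: phase=(16,6,6,16) vs β=14 → FL=W FR=S RL=S RR=W
t=16: phase=(0,10,10,0) vs β=14 → FL=S FR=S RL=S RR=S
t=23: phase=(7,17,17,7) vs β=14 → FL=S FR=W RL=W RR=S


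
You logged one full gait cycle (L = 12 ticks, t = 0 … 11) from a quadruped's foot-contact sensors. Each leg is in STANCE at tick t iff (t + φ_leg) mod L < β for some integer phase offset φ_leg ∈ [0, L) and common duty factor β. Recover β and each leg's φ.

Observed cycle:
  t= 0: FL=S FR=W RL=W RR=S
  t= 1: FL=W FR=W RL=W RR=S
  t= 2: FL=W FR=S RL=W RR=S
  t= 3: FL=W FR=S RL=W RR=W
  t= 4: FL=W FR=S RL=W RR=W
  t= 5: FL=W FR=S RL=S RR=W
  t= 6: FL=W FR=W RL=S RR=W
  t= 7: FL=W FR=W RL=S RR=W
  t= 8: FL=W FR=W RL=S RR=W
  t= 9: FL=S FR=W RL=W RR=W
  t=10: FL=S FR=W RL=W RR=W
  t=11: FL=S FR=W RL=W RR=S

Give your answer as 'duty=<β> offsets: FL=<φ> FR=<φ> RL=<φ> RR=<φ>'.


duty=4 offsets: FL=3 FR=10 RL=7 RR=1

duty β = stance ticks per leg = 4
FL: stance ticks = 4; W→S at t=9 → φ=3
FR: stance ticks = 4; W→S at t=2 → φ=10
RL: stance ticks = 4; W→S at t=5 → φ=7
RR: stance ticks = 4; W→S at t=11 → φ=1


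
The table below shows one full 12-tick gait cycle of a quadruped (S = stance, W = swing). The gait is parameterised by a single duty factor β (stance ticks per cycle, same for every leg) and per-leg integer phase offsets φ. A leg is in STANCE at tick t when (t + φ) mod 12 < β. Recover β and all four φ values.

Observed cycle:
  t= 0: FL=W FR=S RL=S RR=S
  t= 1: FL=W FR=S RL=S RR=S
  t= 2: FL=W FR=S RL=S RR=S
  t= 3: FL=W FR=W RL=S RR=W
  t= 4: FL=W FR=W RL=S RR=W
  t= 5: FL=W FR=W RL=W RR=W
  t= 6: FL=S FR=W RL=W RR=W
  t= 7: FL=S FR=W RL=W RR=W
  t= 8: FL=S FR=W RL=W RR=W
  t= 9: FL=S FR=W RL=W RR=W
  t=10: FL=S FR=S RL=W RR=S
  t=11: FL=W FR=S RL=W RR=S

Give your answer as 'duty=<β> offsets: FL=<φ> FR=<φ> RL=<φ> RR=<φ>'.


duty β = stance ticks per leg = 5
FL: stance ticks = 5; W→S at t=6 → φ=6
FR: stance ticks = 5; W→S at t=10 → φ=2
RL: stance ticks = 5; W→S at t=0 → φ=0
RR: stance ticks = 5; W→S at t=10 → φ=2

duty=5 offsets: FL=6 FR=2 RL=0 RR=2


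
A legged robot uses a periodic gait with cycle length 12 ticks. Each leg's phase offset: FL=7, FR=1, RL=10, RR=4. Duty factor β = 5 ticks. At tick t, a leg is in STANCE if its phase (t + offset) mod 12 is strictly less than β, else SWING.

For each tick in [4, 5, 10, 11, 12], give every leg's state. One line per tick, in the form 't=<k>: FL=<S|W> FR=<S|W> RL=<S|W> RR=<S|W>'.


t=4: FL=W FR=W RL=S RR=W
t=5: FL=S FR=W RL=S RR=W
t=10: FL=W FR=W RL=W RR=S
t=11: FL=W FR=S RL=W RR=S
t=12: FL=W FR=S RL=W RR=S

t=4: phase=(11,5,2,8) vs β=5 → FL=W FR=W RL=S RR=W
t=5: phase=(0,6,3,9) vs β=5 → FL=S FR=W RL=S RR=W
t=10: phase=(5,11,8,2) vs β=5 → FL=W FR=W RL=W RR=S
t=11: phase=(6,0,9,3) vs β=5 → FL=W FR=S RL=W RR=S
t=12: phase=(7,1,10,4) vs β=5 → FL=W FR=S RL=W RR=S


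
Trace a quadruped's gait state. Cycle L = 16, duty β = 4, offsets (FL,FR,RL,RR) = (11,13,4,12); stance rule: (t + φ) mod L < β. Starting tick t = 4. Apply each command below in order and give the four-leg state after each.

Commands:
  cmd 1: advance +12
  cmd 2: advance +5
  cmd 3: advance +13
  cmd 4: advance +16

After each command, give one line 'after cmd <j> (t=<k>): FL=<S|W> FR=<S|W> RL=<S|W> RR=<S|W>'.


after cmd 1 (t=16): FL=W FR=W RL=W RR=W
after cmd 2 (t=21): FL=S FR=S RL=W RR=S
after cmd 3 (t=34): FL=W FR=W RL=W RR=W
after cmd 4 (t=50): FL=W FR=W RL=W RR=W

start t=4: FL=W FR=S RL=W RR=S
cmd 1: advance +12 → t=16, phase=(11,13,4,12) → FL=W FR=W RL=W RR=W
cmd 2: advance +5 → t=21, phase=(0,2,9,1) → FL=S FR=S RL=W RR=S
cmd 3: advance +13 → t=34, phase=(13,15,6,14) → FL=W FR=W RL=W RR=W
cmd 4: advance +16 → t=50, phase=(13,15,6,14) → FL=W FR=W RL=W RR=W


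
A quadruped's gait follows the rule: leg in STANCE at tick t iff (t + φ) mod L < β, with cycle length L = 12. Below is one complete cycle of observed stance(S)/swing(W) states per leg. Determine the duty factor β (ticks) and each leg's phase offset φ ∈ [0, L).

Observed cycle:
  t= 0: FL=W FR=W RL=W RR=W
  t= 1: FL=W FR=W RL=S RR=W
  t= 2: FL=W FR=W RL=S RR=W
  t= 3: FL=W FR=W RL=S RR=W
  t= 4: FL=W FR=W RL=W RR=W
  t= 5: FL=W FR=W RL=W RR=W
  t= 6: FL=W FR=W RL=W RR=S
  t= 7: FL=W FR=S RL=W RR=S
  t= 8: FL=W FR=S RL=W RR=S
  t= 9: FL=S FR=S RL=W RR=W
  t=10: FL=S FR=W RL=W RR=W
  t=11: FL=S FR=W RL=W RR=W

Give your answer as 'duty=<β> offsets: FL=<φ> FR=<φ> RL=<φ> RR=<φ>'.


duty β = stance ticks per leg = 3
FL: stance ticks = 3; W→S at t=9 → φ=3
FR: stance ticks = 3; W→S at t=7 → φ=5
RL: stance ticks = 3; W→S at t=1 → φ=11
RR: stance ticks = 3; W→S at t=6 → φ=6

duty=3 offsets: FL=3 FR=5 RL=11 RR=6


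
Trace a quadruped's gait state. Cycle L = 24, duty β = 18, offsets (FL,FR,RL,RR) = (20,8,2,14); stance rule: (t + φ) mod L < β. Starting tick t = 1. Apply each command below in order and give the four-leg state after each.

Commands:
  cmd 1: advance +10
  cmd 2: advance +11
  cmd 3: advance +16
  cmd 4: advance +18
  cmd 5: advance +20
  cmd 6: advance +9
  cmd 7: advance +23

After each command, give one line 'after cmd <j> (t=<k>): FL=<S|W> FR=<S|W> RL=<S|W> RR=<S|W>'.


after cmd 1 (t=11): FL=S FR=W RL=S RR=S
after cmd 2 (t=22): FL=W FR=S RL=S RR=S
after cmd 3 (t=38): FL=S FR=W RL=S RR=S
after cmd 4 (t=56): FL=S FR=S RL=S RR=W
after cmd 5 (t=76): FL=S FR=S RL=S RR=W
after cmd 6 (t=85): FL=S FR=W RL=S RR=S
after cmd 7 (t=108): FL=S FR=W RL=S RR=S

start t=1: FL=W FR=S RL=S RR=S
cmd 1: advance +10 → t=11, phase=(7,19,13,1) → FL=S FR=W RL=S RR=S
cmd 2: advance +11 → t=22, phase=(18,6,0,12) → FL=W FR=S RL=S RR=S
cmd 3: advance +16 → t=38, phase=(10,22,16,4) → FL=S FR=W RL=S RR=S
cmd 4: advance +18 → t=56, phase=(4,16,10,22) → FL=S FR=S RL=S RR=W
cmd 5: advance +20 → t=76, phase=(0,12,6,18) → FL=S FR=S RL=S RR=W
cmd 6: advance +9 → t=85, phase=(9,21,15,3) → FL=S FR=W RL=S RR=S
cmd 7: advance +23 → t=108, phase=(8,20,14,2) → FL=S FR=W RL=S RR=S


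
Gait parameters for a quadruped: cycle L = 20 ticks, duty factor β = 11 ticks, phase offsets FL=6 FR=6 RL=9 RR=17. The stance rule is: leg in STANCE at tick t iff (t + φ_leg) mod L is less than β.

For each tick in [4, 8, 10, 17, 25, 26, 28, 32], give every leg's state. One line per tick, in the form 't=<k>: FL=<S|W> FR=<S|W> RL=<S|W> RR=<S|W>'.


t=4: phase=(10,10,13,1) vs β=11 → FL=S FR=S RL=W RR=S
t=8: phase=(14,14,17,5) vs β=11 → FL=W FR=W RL=W RR=S
t=10: phase=(16,16,19,7) vs β=11 → FL=W FR=W RL=W RR=S
t=17: phase=(3,3,6,14) vs β=11 → FL=S FR=S RL=S RR=W
t=25: phase=(11,11,14,2) vs β=11 → FL=W FR=W RL=W RR=S
t=26: phase=(12,12,15,3) vs β=11 → FL=W FR=W RL=W RR=S
t=28: phase=(14,14,17,5) vs β=11 → FL=W FR=W RL=W RR=S
t=32: phase=(18,18,1,9) vs β=11 → FL=W FR=W RL=S RR=S

t=4: FL=S FR=S RL=W RR=S
t=8: FL=W FR=W RL=W RR=S
t=10: FL=W FR=W RL=W RR=S
t=17: FL=S FR=S RL=S RR=W
t=25: FL=W FR=W RL=W RR=S
t=26: FL=W FR=W RL=W RR=S
t=28: FL=W FR=W RL=W RR=S
t=32: FL=W FR=W RL=S RR=S


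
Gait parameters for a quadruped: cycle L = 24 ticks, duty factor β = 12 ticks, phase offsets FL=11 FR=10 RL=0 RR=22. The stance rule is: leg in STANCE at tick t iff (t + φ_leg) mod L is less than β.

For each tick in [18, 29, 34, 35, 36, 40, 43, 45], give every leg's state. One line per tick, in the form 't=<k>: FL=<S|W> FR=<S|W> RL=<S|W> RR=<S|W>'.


t=18: phase=(5,4,18,16) vs β=12 → FL=S FR=S RL=W RR=W
t=29: phase=(16,15,5,3) vs β=12 → FL=W FR=W RL=S RR=S
t=34: phase=(21,20,10,8) vs β=12 → FL=W FR=W RL=S RR=S
t=35: phase=(22,21,11,9) vs β=12 → FL=W FR=W RL=S RR=S
t=36: phase=(23,22,12,10) vs β=12 → FL=W FR=W RL=W RR=S
t=40: phase=(3,2,16,14) vs β=12 → FL=S FR=S RL=W RR=W
t=43: phase=(6,5,19,17) vs β=12 → FL=S FR=S RL=W RR=W
t=45: phase=(8,7,21,19) vs β=12 → FL=S FR=S RL=W RR=W

t=18: FL=S FR=S RL=W RR=W
t=29: FL=W FR=W RL=S RR=S
t=34: FL=W FR=W RL=S RR=S
t=35: FL=W FR=W RL=S RR=S
t=36: FL=W FR=W RL=W RR=S
t=40: FL=S FR=S RL=W RR=W
t=43: FL=S FR=S RL=W RR=W
t=45: FL=S FR=S RL=W RR=W


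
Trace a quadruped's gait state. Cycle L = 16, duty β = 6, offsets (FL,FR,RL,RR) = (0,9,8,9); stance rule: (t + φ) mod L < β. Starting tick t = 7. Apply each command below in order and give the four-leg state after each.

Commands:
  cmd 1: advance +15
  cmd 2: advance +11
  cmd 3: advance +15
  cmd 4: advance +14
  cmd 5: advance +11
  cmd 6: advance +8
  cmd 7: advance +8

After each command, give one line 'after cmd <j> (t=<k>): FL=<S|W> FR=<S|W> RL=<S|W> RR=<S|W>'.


after cmd 1 (t=22): FL=W FR=W RL=W RR=W
after cmd 2 (t=33): FL=S FR=W RL=W RR=W
after cmd 3 (t=48): FL=S FR=W RL=W RR=W
after cmd 4 (t=62): FL=W FR=W RL=W RR=W
after cmd 5 (t=73): FL=W FR=S RL=S RR=S
after cmd 6 (t=81): FL=S FR=W RL=W RR=W
after cmd 7 (t=89): FL=W FR=S RL=S RR=S

start t=7: FL=W FR=S RL=W RR=S
cmd 1: advance +15 → t=22, phase=(6,15,14,15) → FL=W FR=W RL=W RR=W
cmd 2: advance +11 → t=33, phase=(1,10,9,10) → FL=S FR=W RL=W RR=W
cmd 3: advance +15 → t=48, phase=(0,9,8,9) → FL=S FR=W RL=W RR=W
cmd 4: advance +14 → t=62, phase=(14,7,6,7) → FL=W FR=W RL=W RR=W
cmd 5: advance +11 → t=73, phase=(9,2,1,2) → FL=W FR=S RL=S RR=S
cmd 6: advance +8 → t=81, phase=(1,10,9,10) → FL=S FR=W RL=W RR=W
cmd 7: advance +8 → t=89, phase=(9,2,1,2) → FL=W FR=S RL=S RR=S


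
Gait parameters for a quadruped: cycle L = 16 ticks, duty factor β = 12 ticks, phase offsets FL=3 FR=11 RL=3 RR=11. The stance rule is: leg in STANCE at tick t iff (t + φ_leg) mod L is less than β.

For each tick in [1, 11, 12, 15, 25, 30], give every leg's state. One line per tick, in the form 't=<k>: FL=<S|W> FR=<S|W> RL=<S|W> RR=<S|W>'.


t=1: phase=(4,12,4,12) vs β=12 → FL=S FR=W RL=S RR=W
t=11: phase=(14,6,14,6) vs β=12 → FL=W FR=S RL=W RR=S
t=12: phase=(15,7,15,7) vs β=12 → FL=W FR=S RL=W RR=S
t=15: phase=(2,10,2,10) vs β=12 → FL=S FR=S RL=S RR=S
t=25: phase=(12,4,12,4) vs β=12 → FL=W FR=S RL=W RR=S
t=30: phase=(1,9,1,9) vs β=12 → FL=S FR=S RL=S RR=S

t=1: FL=S FR=W RL=S RR=W
t=11: FL=W FR=S RL=W RR=S
t=12: FL=W FR=S RL=W RR=S
t=15: FL=S FR=S RL=S RR=S
t=25: FL=W FR=S RL=W RR=S
t=30: FL=S FR=S RL=S RR=S


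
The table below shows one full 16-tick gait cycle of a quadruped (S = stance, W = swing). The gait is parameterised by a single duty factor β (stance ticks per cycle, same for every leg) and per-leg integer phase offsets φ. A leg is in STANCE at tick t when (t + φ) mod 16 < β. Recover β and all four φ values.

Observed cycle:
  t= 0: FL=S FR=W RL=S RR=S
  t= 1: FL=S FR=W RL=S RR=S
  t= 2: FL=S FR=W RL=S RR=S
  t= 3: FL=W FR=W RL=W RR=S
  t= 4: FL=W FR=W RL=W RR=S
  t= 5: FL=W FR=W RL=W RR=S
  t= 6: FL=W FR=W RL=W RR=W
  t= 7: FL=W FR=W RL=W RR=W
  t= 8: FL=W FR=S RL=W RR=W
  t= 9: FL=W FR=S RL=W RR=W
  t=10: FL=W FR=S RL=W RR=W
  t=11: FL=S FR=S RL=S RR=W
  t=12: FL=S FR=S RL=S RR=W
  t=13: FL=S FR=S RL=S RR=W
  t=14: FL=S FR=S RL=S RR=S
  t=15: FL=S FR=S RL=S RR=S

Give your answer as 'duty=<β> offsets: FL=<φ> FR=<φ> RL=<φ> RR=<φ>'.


duty β = stance ticks per leg = 8
FL: stance ticks = 8; W→S at t=11 → φ=5
FR: stance ticks = 8; W→S at t=8 → φ=8
RL: stance ticks = 8; W→S at t=11 → φ=5
RR: stance ticks = 8; W→S at t=14 → φ=2

duty=8 offsets: FL=5 FR=8 RL=5 RR=2


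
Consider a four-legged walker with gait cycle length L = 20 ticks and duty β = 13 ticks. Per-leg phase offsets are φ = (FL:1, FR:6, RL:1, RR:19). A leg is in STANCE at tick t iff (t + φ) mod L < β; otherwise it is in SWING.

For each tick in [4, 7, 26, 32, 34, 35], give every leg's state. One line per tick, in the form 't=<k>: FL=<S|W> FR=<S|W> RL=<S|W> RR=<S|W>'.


t=4: FL=S FR=S RL=S RR=S
t=7: FL=S FR=W RL=S RR=S
t=26: FL=S FR=S RL=S RR=S
t=32: FL=W FR=W RL=W RR=S
t=34: FL=W FR=S RL=W RR=W
t=35: FL=W FR=S RL=W RR=W

t=4: phase=(5,10,5,3) vs β=13 → FL=S FR=S RL=S RR=S
t=7: phase=(8,13,8,6) vs β=13 → FL=S FR=W RL=S RR=S
t=26: phase=(7,12,7,5) vs β=13 → FL=S FR=S RL=S RR=S
t=32: phase=(13,18,13,11) vs β=13 → FL=W FR=W RL=W RR=S
t=34: phase=(15,0,15,13) vs β=13 → FL=W FR=S RL=W RR=W
t=35: phase=(16,1,16,14) vs β=13 → FL=W FR=S RL=W RR=W


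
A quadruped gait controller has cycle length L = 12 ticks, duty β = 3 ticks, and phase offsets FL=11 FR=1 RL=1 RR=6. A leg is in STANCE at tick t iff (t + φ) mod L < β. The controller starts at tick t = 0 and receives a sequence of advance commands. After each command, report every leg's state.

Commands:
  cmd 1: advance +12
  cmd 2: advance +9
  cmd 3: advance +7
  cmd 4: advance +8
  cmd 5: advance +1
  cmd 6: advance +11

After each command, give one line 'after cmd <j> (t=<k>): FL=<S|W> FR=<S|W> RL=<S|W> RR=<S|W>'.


start t=0: FL=W FR=S RL=S RR=W
cmd 1: advance +12 → t=12, phase=(11,1,1,6) → FL=W FR=S RL=S RR=W
cmd 2: advance +9 → t=21, phase=(8,10,10,3) → FL=W FR=W RL=W RR=W
cmd 3: advance +7 → t=28, phase=(3,5,5,10) → FL=W FR=W RL=W RR=W
cmd 4: advance +8 → t=36, phase=(11,1,1,6) → FL=W FR=S RL=S RR=W
cmd 5: advance +1 → t=37, phase=(0,2,2,7) → FL=S FR=S RL=S RR=W
cmd 6: advance +11 → t=48, phase=(11,1,1,6) → FL=W FR=S RL=S RR=W

after cmd 1 (t=12): FL=W FR=S RL=S RR=W
after cmd 2 (t=21): FL=W FR=W RL=W RR=W
after cmd 3 (t=28): FL=W FR=W RL=W RR=W
after cmd 4 (t=36): FL=W FR=S RL=S RR=W
after cmd 5 (t=37): FL=S FR=S RL=S RR=W
after cmd 6 (t=48): FL=W FR=S RL=S RR=W


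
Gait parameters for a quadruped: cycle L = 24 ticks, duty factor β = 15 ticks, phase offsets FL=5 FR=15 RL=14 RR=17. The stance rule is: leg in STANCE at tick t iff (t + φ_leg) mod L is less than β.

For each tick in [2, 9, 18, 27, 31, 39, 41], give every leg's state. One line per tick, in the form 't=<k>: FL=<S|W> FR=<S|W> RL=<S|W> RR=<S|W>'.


t=2: FL=S FR=W RL=W RR=W
t=9: FL=S FR=S RL=W RR=S
t=18: FL=W FR=S RL=S RR=S
t=27: FL=S FR=W RL=W RR=W
t=31: FL=S FR=W RL=W RR=S
t=39: FL=W FR=S RL=S RR=S
t=41: FL=W FR=S RL=S RR=S

t=2: phase=(7,17,16,19) vs β=15 → FL=S FR=W RL=W RR=W
t=9: phase=(14,0,23,2) vs β=15 → FL=S FR=S RL=W RR=S
t=18: phase=(23,9,8,11) vs β=15 → FL=W FR=S RL=S RR=S
t=27: phase=(8,18,17,20) vs β=15 → FL=S FR=W RL=W RR=W
t=31: phase=(12,22,21,0) vs β=15 → FL=S FR=W RL=W RR=S
t=39: phase=(20,6,5,8) vs β=15 → FL=W FR=S RL=S RR=S
t=41: phase=(22,8,7,10) vs β=15 → FL=W FR=S RL=S RR=S


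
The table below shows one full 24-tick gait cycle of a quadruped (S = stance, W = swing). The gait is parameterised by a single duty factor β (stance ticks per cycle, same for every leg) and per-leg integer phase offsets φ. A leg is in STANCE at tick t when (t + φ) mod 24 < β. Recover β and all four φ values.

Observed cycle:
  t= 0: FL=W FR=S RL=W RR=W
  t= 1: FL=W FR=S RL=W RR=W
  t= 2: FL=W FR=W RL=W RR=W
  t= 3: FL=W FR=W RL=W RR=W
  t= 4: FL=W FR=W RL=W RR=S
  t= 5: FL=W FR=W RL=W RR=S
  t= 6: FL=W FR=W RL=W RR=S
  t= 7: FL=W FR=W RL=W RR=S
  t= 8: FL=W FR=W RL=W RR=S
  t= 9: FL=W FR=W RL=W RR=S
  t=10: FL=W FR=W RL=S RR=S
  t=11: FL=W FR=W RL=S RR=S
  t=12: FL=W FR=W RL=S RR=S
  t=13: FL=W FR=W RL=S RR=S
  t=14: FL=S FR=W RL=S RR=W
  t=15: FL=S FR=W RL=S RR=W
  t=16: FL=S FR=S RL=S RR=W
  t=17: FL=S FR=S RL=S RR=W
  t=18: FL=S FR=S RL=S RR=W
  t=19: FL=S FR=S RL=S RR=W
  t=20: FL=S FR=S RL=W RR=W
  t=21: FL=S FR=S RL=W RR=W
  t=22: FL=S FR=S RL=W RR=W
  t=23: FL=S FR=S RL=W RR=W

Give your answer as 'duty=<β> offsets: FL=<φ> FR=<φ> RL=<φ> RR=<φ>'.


duty=10 offsets: FL=10 FR=8 RL=14 RR=20

duty β = stance ticks per leg = 10
FL: stance ticks = 10; W→S at t=14 → φ=10
FR: stance ticks = 10; W→S at t=16 → φ=8
RL: stance ticks = 10; W→S at t=10 → φ=14
RR: stance ticks = 10; W→S at t=4 → φ=20


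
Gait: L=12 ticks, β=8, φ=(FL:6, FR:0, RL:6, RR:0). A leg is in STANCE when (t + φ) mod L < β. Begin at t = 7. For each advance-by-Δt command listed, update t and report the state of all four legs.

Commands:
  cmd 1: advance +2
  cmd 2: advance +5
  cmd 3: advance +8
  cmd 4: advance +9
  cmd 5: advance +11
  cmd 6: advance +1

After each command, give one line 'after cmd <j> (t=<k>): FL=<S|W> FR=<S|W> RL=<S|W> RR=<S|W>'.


after cmd 1 (t=9): FL=S FR=W RL=S RR=W
after cmd 2 (t=14): FL=W FR=S RL=W RR=S
after cmd 3 (t=22): FL=S FR=W RL=S RR=W
after cmd 4 (t=31): FL=S FR=S RL=S RR=S
after cmd 5 (t=42): FL=S FR=S RL=S RR=S
after cmd 6 (t=43): FL=S FR=S RL=S RR=S

start t=7: FL=S FR=S RL=S RR=S
cmd 1: advance +2 → t=9, phase=(3,9,3,9) → FL=S FR=W RL=S RR=W
cmd 2: advance +5 → t=14, phase=(8,2,8,2) → FL=W FR=S RL=W RR=S
cmd 3: advance +8 → t=22, phase=(4,10,4,10) → FL=S FR=W RL=S RR=W
cmd 4: advance +9 → t=31, phase=(1,7,1,7) → FL=S FR=S RL=S RR=S
cmd 5: advance +11 → t=42, phase=(0,6,0,6) → FL=S FR=S RL=S RR=S
cmd 6: advance +1 → t=43, phase=(1,7,1,7) → FL=S FR=S RL=S RR=S


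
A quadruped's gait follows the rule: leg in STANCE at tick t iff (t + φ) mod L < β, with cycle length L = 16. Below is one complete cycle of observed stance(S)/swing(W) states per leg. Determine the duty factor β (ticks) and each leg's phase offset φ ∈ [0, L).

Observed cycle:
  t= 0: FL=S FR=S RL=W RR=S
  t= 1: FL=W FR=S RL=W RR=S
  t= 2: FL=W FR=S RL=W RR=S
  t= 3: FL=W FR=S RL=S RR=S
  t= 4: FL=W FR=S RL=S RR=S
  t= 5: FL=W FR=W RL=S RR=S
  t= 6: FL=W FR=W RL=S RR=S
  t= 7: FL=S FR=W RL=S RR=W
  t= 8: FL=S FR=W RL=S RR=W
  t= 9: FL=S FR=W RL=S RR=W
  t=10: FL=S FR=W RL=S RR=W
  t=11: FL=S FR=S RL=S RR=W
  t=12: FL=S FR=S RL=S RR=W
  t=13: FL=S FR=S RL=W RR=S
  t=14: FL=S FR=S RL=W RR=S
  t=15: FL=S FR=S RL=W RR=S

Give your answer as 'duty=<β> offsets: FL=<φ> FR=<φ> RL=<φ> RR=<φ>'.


duty β = stance ticks per leg = 10
FL: stance ticks = 10; W→S at t=7 → φ=9
FR: stance ticks = 10; W→S at t=11 → φ=5
RL: stance ticks = 10; W→S at t=3 → φ=13
RR: stance ticks = 10; W→S at t=13 → φ=3

duty=10 offsets: FL=9 FR=5 RL=13 RR=3


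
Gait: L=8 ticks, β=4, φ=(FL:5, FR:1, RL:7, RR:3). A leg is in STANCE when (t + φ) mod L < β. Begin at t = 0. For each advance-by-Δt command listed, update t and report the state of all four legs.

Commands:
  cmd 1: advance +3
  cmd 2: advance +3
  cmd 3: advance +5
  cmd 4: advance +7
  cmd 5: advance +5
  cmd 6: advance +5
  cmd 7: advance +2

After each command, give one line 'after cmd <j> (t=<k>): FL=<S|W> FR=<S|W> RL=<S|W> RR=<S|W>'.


start t=0: FL=W FR=S RL=W RR=S
cmd 1: advance +3 → t=3, phase=(0,4,2,6) → FL=S FR=W RL=S RR=W
cmd 2: advance +3 → t=6, phase=(3,7,5,1) → FL=S FR=W RL=W RR=S
cmd 3: advance +5 → t=11, phase=(0,4,2,6) → FL=S FR=W RL=S RR=W
cmd 4: advance +7 → t=18, phase=(7,3,1,5) → FL=W FR=S RL=S RR=W
cmd 5: advance +5 → t=23, phase=(4,0,6,2) → FL=W FR=S RL=W RR=S
cmd 6: advance +5 → t=28, phase=(1,5,3,7) → FL=S FR=W RL=S RR=W
cmd 7: advance +2 → t=30, phase=(3,7,5,1) → FL=S FR=W RL=W RR=S

after cmd 1 (t=3): FL=S FR=W RL=S RR=W
after cmd 2 (t=6): FL=S FR=W RL=W RR=S
after cmd 3 (t=11): FL=S FR=W RL=S RR=W
after cmd 4 (t=18): FL=W FR=S RL=S RR=W
after cmd 5 (t=23): FL=W FR=S RL=W RR=S
after cmd 6 (t=28): FL=S FR=W RL=S RR=W
after cmd 7 (t=30): FL=S FR=W RL=W RR=S
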